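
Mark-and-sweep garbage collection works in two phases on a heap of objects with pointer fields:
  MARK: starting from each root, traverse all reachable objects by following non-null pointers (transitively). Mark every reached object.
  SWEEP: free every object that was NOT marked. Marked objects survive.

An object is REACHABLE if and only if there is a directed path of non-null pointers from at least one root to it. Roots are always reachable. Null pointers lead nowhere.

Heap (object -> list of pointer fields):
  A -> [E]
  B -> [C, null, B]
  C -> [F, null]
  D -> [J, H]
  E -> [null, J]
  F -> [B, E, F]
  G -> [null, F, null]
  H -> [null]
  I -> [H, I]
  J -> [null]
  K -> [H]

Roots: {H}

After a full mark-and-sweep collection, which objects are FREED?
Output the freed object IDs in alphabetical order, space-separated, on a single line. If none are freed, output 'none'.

Roots: H
Mark H: refs=null, marked=H
Unmarked (collected): A B C D E F G I J K

Answer: A B C D E F G I J K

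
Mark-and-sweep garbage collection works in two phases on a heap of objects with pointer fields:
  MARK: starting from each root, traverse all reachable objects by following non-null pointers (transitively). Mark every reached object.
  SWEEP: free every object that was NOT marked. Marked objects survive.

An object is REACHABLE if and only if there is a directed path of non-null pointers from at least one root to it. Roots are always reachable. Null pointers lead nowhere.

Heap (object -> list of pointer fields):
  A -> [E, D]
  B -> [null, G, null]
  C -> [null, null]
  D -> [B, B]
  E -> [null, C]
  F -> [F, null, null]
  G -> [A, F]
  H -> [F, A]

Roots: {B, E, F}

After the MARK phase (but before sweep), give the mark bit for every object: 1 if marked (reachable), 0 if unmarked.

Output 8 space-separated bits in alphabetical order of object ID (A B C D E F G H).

Answer: 1 1 1 1 1 1 1 0

Derivation:
Roots: B E F
Mark B: refs=null G null, marked=B
Mark E: refs=null C, marked=B E
Mark F: refs=F null null, marked=B E F
Mark G: refs=A F, marked=B E F G
Mark C: refs=null null, marked=B C E F G
Mark A: refs=E D, marked=A B C E F G
Mark D: refs=B B, marked=A B C D E F G
Unmarked (collected): H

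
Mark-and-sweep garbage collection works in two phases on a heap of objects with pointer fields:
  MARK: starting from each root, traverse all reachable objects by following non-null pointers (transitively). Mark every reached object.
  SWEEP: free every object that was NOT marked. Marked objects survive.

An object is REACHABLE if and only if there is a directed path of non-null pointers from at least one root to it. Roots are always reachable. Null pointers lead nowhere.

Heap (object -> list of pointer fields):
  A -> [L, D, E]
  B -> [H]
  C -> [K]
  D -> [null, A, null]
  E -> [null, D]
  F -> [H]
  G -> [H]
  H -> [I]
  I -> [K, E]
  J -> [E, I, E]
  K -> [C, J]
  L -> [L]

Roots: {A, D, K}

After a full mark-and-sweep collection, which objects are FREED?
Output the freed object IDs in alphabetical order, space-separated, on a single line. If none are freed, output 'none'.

Answer: B F G H

Derivation:
Roots: A D K
Mark A: refs=L D E, marked=A
Mark D: refs=null A null, marked=A D
Mark K: refs=C J, marked=A D K
Mark L: refs=L, marked=A D K L
Mark E: refs=null D, marked=A D E K L
Mark C: refs=K, marked=A C D E K L
Mark J: refs=E I E, marked=A C D E J K L
Mark I: refs=K E, marked=A C D E I J K L
Unmarked (collected): B F G H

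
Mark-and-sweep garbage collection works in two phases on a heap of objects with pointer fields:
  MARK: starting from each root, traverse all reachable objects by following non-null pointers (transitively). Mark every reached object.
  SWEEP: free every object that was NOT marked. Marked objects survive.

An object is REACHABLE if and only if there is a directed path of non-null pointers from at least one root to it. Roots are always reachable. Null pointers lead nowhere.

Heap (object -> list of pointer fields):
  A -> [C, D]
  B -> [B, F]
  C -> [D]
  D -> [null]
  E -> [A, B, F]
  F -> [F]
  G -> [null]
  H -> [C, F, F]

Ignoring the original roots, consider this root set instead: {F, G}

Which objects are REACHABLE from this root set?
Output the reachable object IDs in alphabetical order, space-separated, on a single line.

Answer: F G

Derivation:
Roots: F G
Mark F: refs=F, marked=F
Mark G: refs=null, marked=F G
Unmarked (collected): A B C D E H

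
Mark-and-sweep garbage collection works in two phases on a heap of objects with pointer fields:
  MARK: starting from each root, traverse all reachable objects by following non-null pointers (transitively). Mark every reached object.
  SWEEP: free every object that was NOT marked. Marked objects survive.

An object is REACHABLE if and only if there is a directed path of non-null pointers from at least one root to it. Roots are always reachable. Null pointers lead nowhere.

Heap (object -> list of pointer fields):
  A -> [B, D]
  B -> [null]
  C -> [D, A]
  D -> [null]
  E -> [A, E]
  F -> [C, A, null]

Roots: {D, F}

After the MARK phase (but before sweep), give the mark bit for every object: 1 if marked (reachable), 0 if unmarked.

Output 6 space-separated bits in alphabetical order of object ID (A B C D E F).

Roots: D F
Mark D: refs=null, marked=D
Mark F: refs=C A null, marked=D F
Mark C: refs=D A, marked=C D F
Mark A: refs=B D, marked=A C D F
Mark B: refs=null, marked=A B C D F
Unmarked (collected): E

Answer: 1 1 1 1 0 1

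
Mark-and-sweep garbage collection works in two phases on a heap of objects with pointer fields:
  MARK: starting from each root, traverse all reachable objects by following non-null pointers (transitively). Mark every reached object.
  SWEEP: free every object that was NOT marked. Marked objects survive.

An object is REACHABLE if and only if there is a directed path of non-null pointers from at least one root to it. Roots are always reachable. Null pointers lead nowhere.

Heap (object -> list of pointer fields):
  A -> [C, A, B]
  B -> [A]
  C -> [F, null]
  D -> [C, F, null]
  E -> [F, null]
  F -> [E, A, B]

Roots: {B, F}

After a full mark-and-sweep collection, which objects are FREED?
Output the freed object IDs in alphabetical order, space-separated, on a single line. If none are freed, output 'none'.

Roots: B F
Mark B: refs=A, marked=B
Mark F: refs=E A B, marked=B F
Mark A: refs=C A B, marked=A B F
Mark E: refs=F null, marked=A B E F
Mark C: refs=F null, marked=A B C E F
Unmarked (collected): D

Answer: D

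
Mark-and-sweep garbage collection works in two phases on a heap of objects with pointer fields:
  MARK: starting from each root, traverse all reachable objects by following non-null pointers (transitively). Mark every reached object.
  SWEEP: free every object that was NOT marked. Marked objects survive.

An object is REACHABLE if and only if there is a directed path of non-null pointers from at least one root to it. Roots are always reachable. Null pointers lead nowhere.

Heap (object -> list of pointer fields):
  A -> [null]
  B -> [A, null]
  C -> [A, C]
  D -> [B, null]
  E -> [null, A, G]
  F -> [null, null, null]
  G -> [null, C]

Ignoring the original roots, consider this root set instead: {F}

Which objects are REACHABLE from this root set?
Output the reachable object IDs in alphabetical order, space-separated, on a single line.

Answer: F

Derivation:
Roots: F
Mark F: refs=null null null, marked=F
Unmarked (collected): A B C D E G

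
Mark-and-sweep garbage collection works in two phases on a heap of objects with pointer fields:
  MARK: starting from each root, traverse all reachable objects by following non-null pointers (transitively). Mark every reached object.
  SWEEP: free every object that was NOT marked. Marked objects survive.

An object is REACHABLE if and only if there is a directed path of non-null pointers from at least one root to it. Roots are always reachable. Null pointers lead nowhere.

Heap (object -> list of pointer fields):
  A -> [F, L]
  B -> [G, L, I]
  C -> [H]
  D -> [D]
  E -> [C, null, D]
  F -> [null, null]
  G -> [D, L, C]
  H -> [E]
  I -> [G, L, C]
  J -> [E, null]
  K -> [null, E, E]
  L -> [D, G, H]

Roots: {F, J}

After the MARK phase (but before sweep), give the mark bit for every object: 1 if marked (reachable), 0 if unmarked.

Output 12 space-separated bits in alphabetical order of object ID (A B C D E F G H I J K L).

Answer: 0 0 1 1 1 1 0 1 0 1 0 0

Derivation:
Roots: F J
Mark F: refs=null null, marked=F
Mark J: refs=E null, marked=F J
Mark E: refs=C null D, marked=E F J
Mark C: refs=H, marked=C E F J
Mark D: refs=D, marked=C D E F J
Mark H: refs=E, marked=C D E F H J
Unmarked (collected): A B G I K L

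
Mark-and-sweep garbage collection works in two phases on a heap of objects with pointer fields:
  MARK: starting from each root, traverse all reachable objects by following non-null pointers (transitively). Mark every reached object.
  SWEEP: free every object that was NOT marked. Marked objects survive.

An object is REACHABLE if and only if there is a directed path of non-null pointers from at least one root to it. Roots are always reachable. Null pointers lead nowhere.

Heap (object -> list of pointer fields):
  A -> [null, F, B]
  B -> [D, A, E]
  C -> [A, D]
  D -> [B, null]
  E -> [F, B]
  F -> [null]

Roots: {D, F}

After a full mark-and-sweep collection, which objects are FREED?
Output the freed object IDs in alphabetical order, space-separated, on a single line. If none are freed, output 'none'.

Answer: C

Derivation:
Roots: D F
Mark D: refs=B null, marked=D
Mark F: refs=null, marked=D F
Mark B: refs=D A E, marked=B D F
Mark A: refs=null F B, marked=A B D F
Mark E: refs=F B, marked=A B D E F
Unmarked (collected): C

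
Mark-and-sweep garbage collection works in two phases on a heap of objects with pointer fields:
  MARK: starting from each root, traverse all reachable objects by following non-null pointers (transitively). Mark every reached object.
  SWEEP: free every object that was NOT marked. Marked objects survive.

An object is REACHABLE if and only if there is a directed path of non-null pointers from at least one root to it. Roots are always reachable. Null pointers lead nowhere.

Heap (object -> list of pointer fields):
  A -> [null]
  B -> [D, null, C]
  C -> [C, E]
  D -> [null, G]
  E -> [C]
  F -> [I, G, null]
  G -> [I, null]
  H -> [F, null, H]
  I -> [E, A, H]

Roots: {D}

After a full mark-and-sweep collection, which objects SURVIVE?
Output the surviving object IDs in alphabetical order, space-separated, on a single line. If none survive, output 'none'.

Answer: A C D E F G H I

Derivation:
Roots: D
Mark D: refs=null G, marked=D
Mark G: refs=I null, marked=D G
Mark I: refs=E A H, marked=D G I
Mark E: refs=C, marked=D E G I
Mark A: refs=null, marked=A D E G I
Mark H: refs=F null H, marked=A D E G H I
Mark C: refs=C E, marked=A C D E G H I
Mark F: refs=I G null, marked=A C D E F G H I
Unmarked (collected): B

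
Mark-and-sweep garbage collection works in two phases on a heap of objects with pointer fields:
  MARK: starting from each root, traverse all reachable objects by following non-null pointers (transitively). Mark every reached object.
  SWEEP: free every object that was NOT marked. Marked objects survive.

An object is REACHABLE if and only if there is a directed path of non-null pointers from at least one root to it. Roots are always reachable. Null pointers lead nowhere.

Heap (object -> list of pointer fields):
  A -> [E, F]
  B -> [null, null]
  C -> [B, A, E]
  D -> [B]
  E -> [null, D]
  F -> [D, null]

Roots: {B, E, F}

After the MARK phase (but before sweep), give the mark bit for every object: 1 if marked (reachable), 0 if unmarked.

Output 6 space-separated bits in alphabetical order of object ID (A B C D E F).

Roots: B E F
Mark B: refs=null null, marked=B
Mark E: refs=null D, marked=B E
Mark F: refs=D null, marked=B E F
Mark D: refs=B, marked=B D E F
Unmarked (collected): A C

Answer: 0 1 0 1 1 1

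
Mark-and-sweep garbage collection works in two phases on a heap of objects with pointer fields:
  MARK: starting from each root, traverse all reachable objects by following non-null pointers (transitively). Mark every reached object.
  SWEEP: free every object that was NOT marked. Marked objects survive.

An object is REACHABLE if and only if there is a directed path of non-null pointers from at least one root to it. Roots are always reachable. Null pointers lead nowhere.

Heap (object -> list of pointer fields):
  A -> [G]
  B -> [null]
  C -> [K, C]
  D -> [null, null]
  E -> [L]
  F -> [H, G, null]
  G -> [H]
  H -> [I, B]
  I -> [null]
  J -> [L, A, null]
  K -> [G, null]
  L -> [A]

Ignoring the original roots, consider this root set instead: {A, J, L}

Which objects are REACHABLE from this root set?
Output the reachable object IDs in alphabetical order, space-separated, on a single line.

Answer: A B G H I J L

Derivation:
Roots: A J L
Mark A: refs=G, marked=A
Mark J: refs=L A null, marked=A J
Mark L: refs=A, marked=A J L
Mark G: refs=H, marked=A G J L
Mark H: refs=I B, marked=A G H J L
Mark I: refs=null, marked=A G H I J L
Mark B: refs=null, marked=A B G H I J L
Unmarked (collected): C D E F K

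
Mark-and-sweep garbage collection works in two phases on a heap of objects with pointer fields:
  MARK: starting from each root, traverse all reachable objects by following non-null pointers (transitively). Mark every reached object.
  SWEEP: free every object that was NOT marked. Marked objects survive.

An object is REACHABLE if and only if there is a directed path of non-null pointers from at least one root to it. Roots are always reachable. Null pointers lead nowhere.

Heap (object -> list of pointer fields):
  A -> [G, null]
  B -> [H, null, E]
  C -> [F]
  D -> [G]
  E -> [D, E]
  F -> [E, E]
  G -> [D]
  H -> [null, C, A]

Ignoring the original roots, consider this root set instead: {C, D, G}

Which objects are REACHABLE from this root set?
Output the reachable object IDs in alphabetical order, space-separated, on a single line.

Answer: C D E F G

Derivation:
Roots: C D G
Mark C: refs=F, marked=C
Mark D: refs=G, marked=C D
Mark G: refs=D, marked=C D G
Mark F: refs=E E, marked=C D F G
Mark E: refs=D E, marked=C D E F G
Unmarked (collected): A B H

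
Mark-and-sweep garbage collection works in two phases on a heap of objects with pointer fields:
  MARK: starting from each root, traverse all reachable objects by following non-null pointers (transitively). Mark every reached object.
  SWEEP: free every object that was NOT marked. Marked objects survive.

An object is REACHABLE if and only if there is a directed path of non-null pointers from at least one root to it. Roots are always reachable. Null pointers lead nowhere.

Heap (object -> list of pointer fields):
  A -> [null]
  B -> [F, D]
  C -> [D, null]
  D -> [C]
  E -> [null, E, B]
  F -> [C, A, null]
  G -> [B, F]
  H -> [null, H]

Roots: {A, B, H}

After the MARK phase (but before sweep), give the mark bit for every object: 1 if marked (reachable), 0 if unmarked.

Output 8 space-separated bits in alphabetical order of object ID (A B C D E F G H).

Roots: A B H
Mark A: refs=null, marked=A
Mark B: refs=F D, marked=A B
Mark H: refs=null H, marked=A B H
Mark F: refs=C A null, marked=A B F H
Mark D: refs=C, marked=A B D F H
Mark C: refs=D null, marked=A B C D F H
Unmarked (collected): E G

Answer: 1 1 1 1 0 1 0 1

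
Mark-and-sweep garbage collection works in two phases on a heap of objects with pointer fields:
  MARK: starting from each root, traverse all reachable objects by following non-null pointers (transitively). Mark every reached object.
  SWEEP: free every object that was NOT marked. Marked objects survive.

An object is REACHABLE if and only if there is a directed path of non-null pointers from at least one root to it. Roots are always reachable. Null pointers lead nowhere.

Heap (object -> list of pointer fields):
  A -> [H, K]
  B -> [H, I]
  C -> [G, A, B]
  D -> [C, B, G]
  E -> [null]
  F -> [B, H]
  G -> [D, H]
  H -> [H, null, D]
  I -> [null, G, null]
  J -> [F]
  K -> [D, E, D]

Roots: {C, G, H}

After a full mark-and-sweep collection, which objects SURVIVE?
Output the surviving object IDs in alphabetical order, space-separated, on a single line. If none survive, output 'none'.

Answer: A B C D E G H I K

Derivation:
Roots: C G H
Mark C: refs=G A B, marked=C
Mark G: refs=D H, marked=C G
Mark H: refs=H null D, marked=C G H
Mark A: refs=H K, marked=A C G H
Mark B: refs=H I, marked=A B C G H
Mark D: refs=C B G, marked=A B C D G H
Mark K: refs=D E D, marked=A B C D G H K
Mark I: refs=null G null, marked=A B C D G H I K
Mark E: refs=null, marked=A B C D E G H I K
Unmarked (collected): F J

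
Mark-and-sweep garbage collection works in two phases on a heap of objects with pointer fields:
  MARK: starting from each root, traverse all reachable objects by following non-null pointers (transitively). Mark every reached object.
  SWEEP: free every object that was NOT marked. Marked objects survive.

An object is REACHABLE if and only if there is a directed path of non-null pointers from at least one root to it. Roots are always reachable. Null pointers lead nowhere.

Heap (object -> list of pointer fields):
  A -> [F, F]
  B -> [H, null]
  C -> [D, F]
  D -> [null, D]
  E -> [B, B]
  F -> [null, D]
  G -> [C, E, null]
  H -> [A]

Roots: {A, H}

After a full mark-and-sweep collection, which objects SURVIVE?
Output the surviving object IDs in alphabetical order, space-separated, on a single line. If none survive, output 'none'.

Answer: A D F H

Derivation:
Roots: A H
Mark A: refs=F F, marked=A
Mark H: refs=A, marked=A H
Mark F: refs=null D, marked=A F H
Mark D: refs=null D, marked=A D F H
Unmarked (collected): B C E G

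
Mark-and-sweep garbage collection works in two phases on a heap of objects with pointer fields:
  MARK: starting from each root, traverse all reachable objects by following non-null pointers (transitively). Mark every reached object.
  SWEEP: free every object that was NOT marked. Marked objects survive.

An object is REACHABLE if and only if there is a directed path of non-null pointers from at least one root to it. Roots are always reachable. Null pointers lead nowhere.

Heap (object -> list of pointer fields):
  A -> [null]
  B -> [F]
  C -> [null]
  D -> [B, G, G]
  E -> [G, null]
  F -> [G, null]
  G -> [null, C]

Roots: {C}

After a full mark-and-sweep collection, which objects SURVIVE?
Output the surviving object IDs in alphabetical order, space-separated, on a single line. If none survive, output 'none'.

Roots: C
Mark C: refs=null, marked=C
Unmarked (collected): A B D E F G

Answer: C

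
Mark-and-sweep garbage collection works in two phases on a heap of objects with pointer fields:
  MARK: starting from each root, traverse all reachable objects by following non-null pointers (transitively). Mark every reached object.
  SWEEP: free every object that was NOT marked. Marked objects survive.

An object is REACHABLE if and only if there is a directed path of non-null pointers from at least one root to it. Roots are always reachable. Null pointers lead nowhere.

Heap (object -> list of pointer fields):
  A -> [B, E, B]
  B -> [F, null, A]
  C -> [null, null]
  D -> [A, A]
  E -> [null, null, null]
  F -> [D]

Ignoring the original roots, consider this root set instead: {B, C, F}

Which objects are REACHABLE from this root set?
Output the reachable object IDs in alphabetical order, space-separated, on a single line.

Answer: A B C D E F

Derivation:
Roots: B C F
Mark B: refs=F null A, marked=B
Mark C: refs=null null, marked=B C
Mark F: refs=D, marked=B C F
Mark A: refs=B E B, marked=A B C F
Mark D: refs=A A, marked=A B C D F
Mark E: refs=null null null, marked=A B C D E F
Unmarked (collected): (none)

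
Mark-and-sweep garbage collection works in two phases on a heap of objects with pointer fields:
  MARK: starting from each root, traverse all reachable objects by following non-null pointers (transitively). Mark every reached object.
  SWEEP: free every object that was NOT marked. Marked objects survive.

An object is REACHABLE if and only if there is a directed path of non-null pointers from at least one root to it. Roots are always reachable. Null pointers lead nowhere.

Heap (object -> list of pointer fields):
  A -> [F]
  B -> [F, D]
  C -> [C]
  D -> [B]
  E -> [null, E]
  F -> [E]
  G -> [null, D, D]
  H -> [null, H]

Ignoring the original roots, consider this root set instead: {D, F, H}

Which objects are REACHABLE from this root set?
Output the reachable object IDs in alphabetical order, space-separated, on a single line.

Roots: D F H
Mark D: refs=B, marked=D
Mark F: refs=E, marked=D F
Mark H: refs=null H, marked=D F H
Mark B: refs=F D, marked=B D F H
Mark E: refs=null E, marked=B D E F H
Unmarked (collected): A C G

Answer: B D E F H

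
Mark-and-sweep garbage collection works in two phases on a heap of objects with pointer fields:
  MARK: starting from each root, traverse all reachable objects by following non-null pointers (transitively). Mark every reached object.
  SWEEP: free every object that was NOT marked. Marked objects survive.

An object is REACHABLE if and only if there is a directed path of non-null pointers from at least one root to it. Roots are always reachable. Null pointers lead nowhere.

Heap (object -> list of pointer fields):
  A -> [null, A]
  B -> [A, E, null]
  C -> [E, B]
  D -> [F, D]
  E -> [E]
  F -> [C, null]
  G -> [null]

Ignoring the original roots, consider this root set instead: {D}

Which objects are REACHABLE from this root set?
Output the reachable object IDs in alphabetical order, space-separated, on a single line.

Answer: A B C D E F

Derivation:
Roots: D
Mark D: refs=F D, marked=D
Mark F: refs=C null, marked=D F
Mark C: refs=E B, marked=C D F
Mark E: refs=E, marked=C D E F
Mark B: refs=A E null, marked=B C D E F
Mark A: refs=null A, marked=A B C D E F
Unmarked (collected): G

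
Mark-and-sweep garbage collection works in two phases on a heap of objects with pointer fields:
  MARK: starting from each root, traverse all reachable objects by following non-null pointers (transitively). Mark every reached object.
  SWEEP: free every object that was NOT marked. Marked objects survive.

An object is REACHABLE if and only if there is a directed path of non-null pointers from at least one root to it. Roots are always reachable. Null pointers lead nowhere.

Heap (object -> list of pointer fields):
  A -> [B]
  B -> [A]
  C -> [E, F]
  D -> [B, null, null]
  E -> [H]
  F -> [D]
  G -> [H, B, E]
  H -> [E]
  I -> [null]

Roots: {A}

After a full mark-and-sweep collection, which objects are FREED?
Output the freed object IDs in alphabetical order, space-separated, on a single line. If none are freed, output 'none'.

Answer: C D E F G H I

Derivation:
Roots: A
Mark A: refs=B, marked=A
Mark B: refs=A, marked=A B
Unmarked (collected): C D E F G H I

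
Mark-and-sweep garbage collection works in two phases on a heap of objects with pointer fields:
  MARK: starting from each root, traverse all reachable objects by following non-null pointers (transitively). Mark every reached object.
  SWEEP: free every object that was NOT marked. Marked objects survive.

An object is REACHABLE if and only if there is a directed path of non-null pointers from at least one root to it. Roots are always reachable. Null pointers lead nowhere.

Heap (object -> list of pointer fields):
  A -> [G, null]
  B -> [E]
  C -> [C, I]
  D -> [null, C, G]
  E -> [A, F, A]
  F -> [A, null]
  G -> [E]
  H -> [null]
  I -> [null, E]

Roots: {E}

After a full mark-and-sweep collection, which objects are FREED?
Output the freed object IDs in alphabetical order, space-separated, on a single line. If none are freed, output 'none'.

Roots: E
Mark E: refs=A F A, marked=E
Mark A: refs=G null, marked=A E
Mark F: refs=A null, marked=A E F
Mark G: refs=E, marked=A E F G
Unmarked (collected): B C D H I

Answer: B C D H I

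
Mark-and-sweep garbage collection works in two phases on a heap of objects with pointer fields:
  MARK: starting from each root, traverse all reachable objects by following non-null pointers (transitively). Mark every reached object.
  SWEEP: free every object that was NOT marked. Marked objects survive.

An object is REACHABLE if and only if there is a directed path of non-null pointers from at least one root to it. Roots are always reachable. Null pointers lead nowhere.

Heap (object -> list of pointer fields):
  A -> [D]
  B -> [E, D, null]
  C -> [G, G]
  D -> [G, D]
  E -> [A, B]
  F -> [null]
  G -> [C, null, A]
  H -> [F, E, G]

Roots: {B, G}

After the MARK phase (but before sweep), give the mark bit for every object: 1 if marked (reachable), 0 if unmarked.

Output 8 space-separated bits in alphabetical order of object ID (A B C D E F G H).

Roots: B G
Mark B: refs=E D null, marked=B
Mark G: refs=C null A, marked=B G
Mark E: refs=A B, marked=B E G
Mark D: refs=G D, marked=B D E G
Mark C: refs=G G, marked=B C D E G
Mark A: refs=D, marked=A B C D E G
Unmarked (collected): F H

Answer: 1 1 1 1 1 0 1 0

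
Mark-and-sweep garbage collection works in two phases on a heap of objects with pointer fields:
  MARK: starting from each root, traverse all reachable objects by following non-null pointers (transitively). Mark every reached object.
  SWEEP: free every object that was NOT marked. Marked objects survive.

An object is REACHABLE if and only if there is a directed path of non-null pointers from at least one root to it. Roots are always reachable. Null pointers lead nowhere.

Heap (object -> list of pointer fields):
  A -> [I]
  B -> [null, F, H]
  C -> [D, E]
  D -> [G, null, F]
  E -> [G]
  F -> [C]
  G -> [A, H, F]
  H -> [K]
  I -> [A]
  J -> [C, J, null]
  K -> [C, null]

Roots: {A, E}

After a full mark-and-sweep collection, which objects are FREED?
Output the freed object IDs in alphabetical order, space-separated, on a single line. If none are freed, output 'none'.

Roots: A E
Mark A: refs=I, marked=A
Mark E: refs=G, marked=A E
Mark I: refs=A, marked=A E I
Mark G: refs=A H F, marked=A E G I
Mark H: refs=K, marked=A E G H I
Mark F: refs=C, marked=A E F G H I
Mark K: refs=C null, marked=A E F G H I K
Mark C: refs=D E, marked=A C E F G H I K
Mark D: refs=G null F, marked=A C D E F G H I K
Unmarked (collected): B J

Answer: B J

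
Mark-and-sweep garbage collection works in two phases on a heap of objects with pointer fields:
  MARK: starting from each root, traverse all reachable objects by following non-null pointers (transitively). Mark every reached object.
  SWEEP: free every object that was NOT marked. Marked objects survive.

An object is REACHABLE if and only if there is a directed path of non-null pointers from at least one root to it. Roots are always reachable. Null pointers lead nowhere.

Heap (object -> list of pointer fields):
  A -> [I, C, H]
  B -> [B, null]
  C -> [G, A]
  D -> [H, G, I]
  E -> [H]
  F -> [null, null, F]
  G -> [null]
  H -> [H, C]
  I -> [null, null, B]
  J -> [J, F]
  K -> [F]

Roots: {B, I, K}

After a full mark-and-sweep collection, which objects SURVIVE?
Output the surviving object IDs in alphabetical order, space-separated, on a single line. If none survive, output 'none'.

Roots: B I K
Mark B: refs=B null, marked=B
Mark I: refs=null null B, marked=B I
Mark K: refs=F, marked=B I K
Mark F: refs=null null F, marked=B F I K
Unmarked (collected): A C D E G H J

Answer: B F I K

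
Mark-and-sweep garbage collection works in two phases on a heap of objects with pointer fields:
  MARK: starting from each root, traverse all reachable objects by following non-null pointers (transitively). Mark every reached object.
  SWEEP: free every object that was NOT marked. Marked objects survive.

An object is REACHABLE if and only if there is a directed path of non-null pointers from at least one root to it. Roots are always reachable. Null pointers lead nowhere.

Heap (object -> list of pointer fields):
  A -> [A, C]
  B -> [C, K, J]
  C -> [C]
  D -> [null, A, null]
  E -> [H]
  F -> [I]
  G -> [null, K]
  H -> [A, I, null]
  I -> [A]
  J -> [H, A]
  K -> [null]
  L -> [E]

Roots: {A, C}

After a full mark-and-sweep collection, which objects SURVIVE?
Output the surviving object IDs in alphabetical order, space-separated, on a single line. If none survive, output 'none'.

Answer: A C

Derivation:
Roots: A C
Mark A: refs=A C, marked=A
Mark C: refs=C, marked=A C
Unmarked (collected): B D E F G H I J K L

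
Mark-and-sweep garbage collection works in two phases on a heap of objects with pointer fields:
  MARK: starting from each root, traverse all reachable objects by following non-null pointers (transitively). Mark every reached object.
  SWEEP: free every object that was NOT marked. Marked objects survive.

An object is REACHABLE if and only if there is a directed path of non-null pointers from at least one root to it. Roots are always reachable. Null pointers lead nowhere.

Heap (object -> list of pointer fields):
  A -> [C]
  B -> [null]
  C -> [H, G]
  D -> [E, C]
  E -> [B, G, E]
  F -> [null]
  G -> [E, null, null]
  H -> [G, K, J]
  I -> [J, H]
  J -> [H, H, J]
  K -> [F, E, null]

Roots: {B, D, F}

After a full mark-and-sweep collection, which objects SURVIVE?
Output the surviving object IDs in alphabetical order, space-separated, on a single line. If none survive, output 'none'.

Answer: B C D E F G H J K

Derivation:
Roots: B D F
Mark B: refs=null, marked=B
Mark D: refs=E C, marked=B D
Mark F: refs=null, marked=B D F
Mark E: refs=B G E, marked=B D E F
Mark C: refs=H G, marked=B C D E F
Mark G: refs=E null null, marked=B C D E F G
Mark H: refs=G K J, marked=B C D E F G H
Mark K: refs=F E null, marked=B C D E F G H K
Mark J: refs=H H J, marked=B C D E F G H J K
Unmarked (collected): A I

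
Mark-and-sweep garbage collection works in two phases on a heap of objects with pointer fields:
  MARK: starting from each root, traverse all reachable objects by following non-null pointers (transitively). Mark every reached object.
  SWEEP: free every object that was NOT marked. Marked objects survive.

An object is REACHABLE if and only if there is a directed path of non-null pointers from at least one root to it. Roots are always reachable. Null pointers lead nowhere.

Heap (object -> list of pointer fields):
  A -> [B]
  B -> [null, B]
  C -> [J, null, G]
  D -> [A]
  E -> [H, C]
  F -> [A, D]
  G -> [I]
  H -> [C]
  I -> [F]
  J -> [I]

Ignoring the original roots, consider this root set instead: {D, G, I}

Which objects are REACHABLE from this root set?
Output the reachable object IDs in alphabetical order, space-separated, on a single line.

Roots: D G I
Mark D: refs=A, marked=D
Mark G: refs=I, marked=D G
Mark I: refs=F, marked=D G I
Mark A: refs=B, marked=A D G I
Mark F: refs=A D, marked=A D F G I
Mark B: refs=null B, marked=A B D F G I
Unmarked (collected): C E H J

Answer: A B D F G I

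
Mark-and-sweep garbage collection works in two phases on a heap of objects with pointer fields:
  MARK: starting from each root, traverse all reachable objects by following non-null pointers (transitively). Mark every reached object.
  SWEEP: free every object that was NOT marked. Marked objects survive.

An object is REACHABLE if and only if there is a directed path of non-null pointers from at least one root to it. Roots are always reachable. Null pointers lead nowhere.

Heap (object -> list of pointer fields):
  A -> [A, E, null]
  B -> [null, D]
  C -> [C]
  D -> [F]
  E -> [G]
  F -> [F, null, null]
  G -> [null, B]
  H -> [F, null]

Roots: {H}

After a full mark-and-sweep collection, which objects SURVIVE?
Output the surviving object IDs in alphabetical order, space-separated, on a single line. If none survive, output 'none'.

Answer: F H

Derivation:
Roots: H
Mark H: refs=F null, marked=H
Mark F: refs=F null null, marked=F H
Unmarked (collected): A B C D E G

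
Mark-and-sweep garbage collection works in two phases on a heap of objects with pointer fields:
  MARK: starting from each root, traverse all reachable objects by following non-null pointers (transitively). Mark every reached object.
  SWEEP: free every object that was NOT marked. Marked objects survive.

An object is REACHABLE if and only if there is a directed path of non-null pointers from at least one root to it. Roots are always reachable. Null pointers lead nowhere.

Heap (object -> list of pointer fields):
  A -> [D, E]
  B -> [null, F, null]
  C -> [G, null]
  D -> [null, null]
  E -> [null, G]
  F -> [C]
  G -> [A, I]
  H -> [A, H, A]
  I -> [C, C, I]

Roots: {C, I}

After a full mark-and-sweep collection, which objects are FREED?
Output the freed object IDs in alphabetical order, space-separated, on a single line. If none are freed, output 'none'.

Roots: C I
Mark C: refs=G null, marked=C
Mark I: refs=C C I, marked=C I
Mark G: refs=A I, marked=C G I
Mark A: refs=D E, marked=A C G I
Mark D: refs=null null, marked=A C D G I
Mark E: refs=null G, marked=A C D E G I
Unmarked (collected): B F H

Answer: B F H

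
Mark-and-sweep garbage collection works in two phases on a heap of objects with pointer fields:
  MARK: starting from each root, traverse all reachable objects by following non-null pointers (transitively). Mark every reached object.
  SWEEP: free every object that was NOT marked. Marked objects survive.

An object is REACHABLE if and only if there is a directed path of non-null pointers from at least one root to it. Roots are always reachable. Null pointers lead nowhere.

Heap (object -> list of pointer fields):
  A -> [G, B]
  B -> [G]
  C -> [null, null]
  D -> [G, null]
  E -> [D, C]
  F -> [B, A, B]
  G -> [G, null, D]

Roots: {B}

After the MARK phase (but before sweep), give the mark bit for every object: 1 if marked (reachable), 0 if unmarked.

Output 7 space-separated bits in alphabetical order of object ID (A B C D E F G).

Roots: B
Mark B: refs=G, marked=B
Mark G: refs=G null D, marked=B G
Mark D: refs=G null, marked=B D G
Unmarked (collected): A C E F

Answer: 0 1 0 1 0 0 1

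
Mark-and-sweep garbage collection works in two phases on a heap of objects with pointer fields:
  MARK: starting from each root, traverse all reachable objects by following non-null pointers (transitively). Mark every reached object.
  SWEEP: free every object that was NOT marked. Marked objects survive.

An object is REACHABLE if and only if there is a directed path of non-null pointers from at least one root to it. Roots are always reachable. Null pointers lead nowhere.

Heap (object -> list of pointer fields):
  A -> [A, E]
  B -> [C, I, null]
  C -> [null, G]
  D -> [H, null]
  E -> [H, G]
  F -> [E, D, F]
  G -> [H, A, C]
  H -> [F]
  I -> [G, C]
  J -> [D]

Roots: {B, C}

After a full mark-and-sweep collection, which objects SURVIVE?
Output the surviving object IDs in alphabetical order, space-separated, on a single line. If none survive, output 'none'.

Answer: A B C D E F G H I

Derivation:
Roots: B C
Mark B: refs=C I null, marked=B
Mark C: refs=null G, marked=B C
Mark I: refs=G C, marked=B C I
Mark G: refs=H A C, marked=B C G I
Mark H: refs=F, marked=B C G H I
Mark A: refs=A E, marked=A B C G H I
Mark F: refs=E D F, marked=A B C F G H I
Mark E: refs=H G, marked=A B C E F G H I
Mark D: refs=H null, marked=A B C D E F G H I
Unmarked (collected): J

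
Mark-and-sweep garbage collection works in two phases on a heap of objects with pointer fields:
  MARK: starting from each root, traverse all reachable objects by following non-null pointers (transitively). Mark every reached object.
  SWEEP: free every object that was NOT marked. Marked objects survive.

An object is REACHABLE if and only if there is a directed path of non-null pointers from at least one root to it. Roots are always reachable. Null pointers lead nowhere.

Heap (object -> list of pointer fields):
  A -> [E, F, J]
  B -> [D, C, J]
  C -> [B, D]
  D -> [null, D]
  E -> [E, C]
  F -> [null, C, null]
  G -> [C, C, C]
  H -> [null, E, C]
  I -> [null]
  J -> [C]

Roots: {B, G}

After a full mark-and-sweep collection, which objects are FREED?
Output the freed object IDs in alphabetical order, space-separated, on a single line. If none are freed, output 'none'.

Roots: B G
Mark B: refs=D C J, marked=B
Mark G: refs=C C C, marked=B G
Mark D: refs=null D, marked=B D G
Mark C: refs=B D, marked=B C D G
Mark J: refs=C, marked=B C D G J
Unmarked (collected): A E F H I

Answer: A E F H I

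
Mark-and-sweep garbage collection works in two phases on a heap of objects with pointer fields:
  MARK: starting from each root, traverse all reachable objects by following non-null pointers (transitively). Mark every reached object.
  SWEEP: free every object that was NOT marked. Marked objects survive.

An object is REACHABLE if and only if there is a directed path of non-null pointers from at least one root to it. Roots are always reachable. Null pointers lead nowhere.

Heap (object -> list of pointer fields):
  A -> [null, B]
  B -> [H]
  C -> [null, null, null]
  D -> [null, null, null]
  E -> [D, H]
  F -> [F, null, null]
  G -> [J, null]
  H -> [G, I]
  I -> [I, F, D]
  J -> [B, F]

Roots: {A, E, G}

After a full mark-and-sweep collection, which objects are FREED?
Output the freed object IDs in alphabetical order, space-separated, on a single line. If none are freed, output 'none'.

Roots: A E G
Mark A: refs=null B, marked=A
Mark E: refs=D H, marked=A E
Mark G: refs=J null, marked=A E G
Mark B: refs=H, marked=A B E G
Mark D: refs=null null null, marked=A B D E G
Mark H: refs=G I, marked=A B D E G H
Mark J: refs=B F, marked=A B D E G H J
Mark I: refs=I F D, marked=A B D E G H I J
Mark F: refs=F null null, marked=A B D E F G H I J
Unmarked (collected): C

Answer: C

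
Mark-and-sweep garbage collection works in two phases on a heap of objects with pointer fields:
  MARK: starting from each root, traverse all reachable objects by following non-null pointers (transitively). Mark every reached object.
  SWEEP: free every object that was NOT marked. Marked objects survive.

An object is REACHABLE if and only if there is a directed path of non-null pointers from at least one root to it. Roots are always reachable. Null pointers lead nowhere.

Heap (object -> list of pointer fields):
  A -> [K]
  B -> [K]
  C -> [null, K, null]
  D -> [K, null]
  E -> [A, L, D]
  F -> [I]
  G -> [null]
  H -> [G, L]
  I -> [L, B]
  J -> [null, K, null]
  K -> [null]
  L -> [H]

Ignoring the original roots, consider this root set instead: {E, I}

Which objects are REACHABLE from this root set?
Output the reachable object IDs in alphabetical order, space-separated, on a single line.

Roots: E I
Mark E: refs=A L D, marked=E
Mark I: refs=L B, marked=E I
Mark A: refs=K, marked=A E I
Mark L: refs=H, marked=A E I L
Mark D: refs=K null, marked=A D E I L
Mark B: refs=K, marked=A B D E I L
Mark K: refs=null, marked=A B D E I K L
Mark H: refs=G L, marked=A B D E H I K L
Mark G: refs=null, marked=A B D E G H I K L
Unmarked (collected): C F J

Answer: A B D E G H I K L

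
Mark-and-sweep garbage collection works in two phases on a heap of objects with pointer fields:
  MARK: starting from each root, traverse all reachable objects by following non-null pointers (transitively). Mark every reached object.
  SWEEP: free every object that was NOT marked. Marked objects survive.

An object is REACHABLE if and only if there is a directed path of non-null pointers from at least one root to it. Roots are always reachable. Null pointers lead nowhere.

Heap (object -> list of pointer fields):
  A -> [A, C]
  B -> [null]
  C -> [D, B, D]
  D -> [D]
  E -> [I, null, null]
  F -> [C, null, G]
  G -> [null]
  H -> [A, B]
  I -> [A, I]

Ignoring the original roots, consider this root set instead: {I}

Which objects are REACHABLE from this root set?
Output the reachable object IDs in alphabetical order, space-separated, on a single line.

Roots: I
Mark I: refs=A I, marked=I
Mark A: refs=A C, marked=A I
Mark C: refs=D B D, marked=A C I
Mark D: refs=D, marked=A C D I
Mark B: refs=null, marked=A B C D I
Unmarked (collected): E F G H

Answer: A B C D I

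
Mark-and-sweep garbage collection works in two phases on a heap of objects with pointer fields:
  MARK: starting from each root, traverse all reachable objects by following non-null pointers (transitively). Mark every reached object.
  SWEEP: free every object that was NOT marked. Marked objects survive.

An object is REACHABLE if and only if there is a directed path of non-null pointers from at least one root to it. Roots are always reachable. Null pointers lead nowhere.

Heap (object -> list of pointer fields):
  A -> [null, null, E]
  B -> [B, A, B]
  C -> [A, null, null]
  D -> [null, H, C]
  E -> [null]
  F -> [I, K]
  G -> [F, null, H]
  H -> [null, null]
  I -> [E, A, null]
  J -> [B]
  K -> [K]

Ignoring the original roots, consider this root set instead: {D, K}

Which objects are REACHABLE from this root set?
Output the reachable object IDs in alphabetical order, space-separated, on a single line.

Answer: A C D E H K

Derivation:
Roots: D K
Mark D: refs=null H C, marked=D
Mark K: refs=K, marked=D K
Mark H: refs=null null, marked=D H K
Mark C: refs=A null null, marked=C D H K
Mark A: refs=null null E, marked=A C D H K
Mark E: refs=null, marked=A C D E H K
Unmarked (collected): B F G I J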